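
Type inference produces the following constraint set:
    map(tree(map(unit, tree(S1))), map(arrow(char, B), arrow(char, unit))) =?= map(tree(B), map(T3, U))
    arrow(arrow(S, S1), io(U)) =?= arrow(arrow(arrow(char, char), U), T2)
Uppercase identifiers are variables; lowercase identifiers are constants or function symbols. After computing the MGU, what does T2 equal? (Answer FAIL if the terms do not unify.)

io(arrow(char, unit))

Decompose map/2: tree(map(unit, tree(S1))) =?= tree(B),  map(arrow(char, B), arrow(char, unit)) =?= map(T3, U).
Decompose tree/1: map(unit, tree(S1)) =?= B.
Bind B := map(unit, tree(S1)); substituting into the one remaining equation that mentions B gives: map(arrow(char, map(unit, tree(S1))), arrow(char, unit)) =?= map(T3, U).
Decompose map/2: arrow(char, map(unit, tree(S1))) =?= T3,  arrow(char, unit) =?= U.
Bind T3 := arrow(char, map(unit, tree(S1))); no other remaining equation mentions T3.
Bind U := arrow(char, unit); substituting into the remaining equation gives: arrow(arrow(S, S1), io(arrow(char, unit))) =?= arrow(arrow(arrow(char, char), arrow(char, unit)), T2).
Decompose arrow/2: arrow(S, S1) =?= arrow(arrow(char, char), arrow(char, unit)),  io(arrow(char, unit)) =?= T2.
Decompose arrow/2: S =?= arrow(char, char),  S1 =?= arrow(char, unit).
Bind S := arrow(char, char); no other remaining equation mentions S.
Bind S1 := arrow(char, unit); no other remaining equation mentions S1. Substituting into the earlier bindings gives B := map(unit, tree(arrow(char, unit))), T3 := arrow(char, map(unit, tree(arrow(char, unit)))).
Bind T2 := io(arrow(char, unit)).
MGU = { B ↦ map(unit, tree(arrow(char, unit))), T3 ↦ arrow(char, map(unit, tree(arrow(char, unit)))), U ↦ arrow(char, unit), S ↦ arrow(char, char), S1 ↦ arrow(char, unit), T2 ↦ io(arrow(char, unit)) }, so T2 ↦ io(arrow(char, unit)).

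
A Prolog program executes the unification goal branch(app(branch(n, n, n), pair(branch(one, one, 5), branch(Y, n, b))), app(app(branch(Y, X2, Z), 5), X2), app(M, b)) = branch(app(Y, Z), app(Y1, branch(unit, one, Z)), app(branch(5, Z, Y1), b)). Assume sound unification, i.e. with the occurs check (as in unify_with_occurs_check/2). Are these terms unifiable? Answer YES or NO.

YES

Decompose branch/3: app(branch(n, n, n), pair(branch(one, one, 5), branch(Y, n, b))) = app(Y, Z),  app(app(branch(Y, X2, Z), 5), X2) = app(Y1, branch(unit, one, Z)),  app(M, b) = app(branch(5, Z, Y1), b).
Decompose app/2: branch(n, n, n) = Y,  pair(branch(one, one, 5), branch(Y, n, b)) = Z.
Bind Y := branch(n, n, n); substituting into the 2 remaining equations that mention Y gives: pair(branch(one, one, 5), branch(branch(n, n, n), n, b)) = Z,  app(app(branch(branch(n, n, n), X2, Z), 5), X2) = app(Y1, branch(unit, one, Z)).
Bind Z := pair(branch(one, one, 5), branch(branch(n, n, n), n, b)); substituting into the remaining equations gives: app(app(branch(branch(n, n, n), X2, pair(branch(one, one, 5), branch(branch(n, n, n), n, b))), 5), X2) = app(Y1, branch(unit, one, pair(branch(one, one, 5), branch(branch(n, n, n), n, b)))),  app(M, b) = app(branch(5, pair(branch(one, one, 5), branch(branch(n, n, n), n, b)), Y1), b).
Decompose app/2: app(branch(branch(n, n, n), X2, pair(branch(one, one, 5), branch(branch(n, n, n), n, b))), 5) = Y1,  X2 = branch(unit, one, pair(branch(one, one, 5), branch(branch(n, n, n), n, b))).
Bind Y1 := app(branch(branch(n, n, n), X2, pair(branch(one, one, 5), branch(branch(n, n, n), n, b))), 5); substituting into the one remaining equation that mentions Y1 gives: app(M, b) = app(branch(5, pair(branch(one, one, 5), branch(branch(n, n, n), n, b)), app(branch(branch(n, n, n), X2, pair(branch(one, one, 5), branch(branch(n, n, n), n, b))), 5)), b).
Bind X2 := branch(unit, one, pair(branch(one, one, 5), branch(branch(n, n, n), n, b))); substituting into the remaining equation gives: app(M, b) = app(branch(5, pair(branch(one, one, 5), branch(branch(n, n, n), n, b)), app(branch(branch(n, n, n), branch(unit, one, pair(branch(one, one, 5), branch(branch(n, n, n), n, b))), pair(branch(one, one, 5), branch(branch(n, n, n), n, b))), 5)), b). Substituting into the earlier binding gives Y1 := app(branch(branch(n, n, n), branch(unit, one, pair(branch(one, one, 5), branch(branch(n, n, n), n, b))), pair(branch(one, one, 5), branch(branch(n, n, n), n, b))), 5).
Decompose app/2: M = branch(5, pair(branch(one, one, 5), branch(branch(n, n, n), n, b)), app(branch(branch(n, n, n), branch(unit, one, pair(branch(one, one, 5), branch(branch(n, n, n), n, b))), pair(branch(one, one, 5), branch(branch(n, n, n), n, b))), 5)),  b = b.
Bind M := branch(5, pair(branch(one, one, 5), branch(branch(n, n, n), n, b)), app(branch(branch(n, n, n), branch(unit, one, pair(branch(one, one, 5), branch(branch(n, n, n), n, b))), pair(branch(one, one, 5), branch(branch(n, n, n), n, b))), 5)); no other remaining equation mentions M.
Delete trivial equation b = b.
No equations remain and no clash or occurs-check failure arose, so a unifier exists.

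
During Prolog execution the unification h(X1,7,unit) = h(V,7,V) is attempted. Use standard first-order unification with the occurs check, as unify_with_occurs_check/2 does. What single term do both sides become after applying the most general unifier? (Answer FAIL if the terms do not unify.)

Decompose h/3: X1 = V,  7 = 7,  unit = V.
Bind X1 := V; no other remaining equation mentions X1.
Delete trivial equation 7 = 7.
Bind V := unit. Substituting into the earlier binding gives X1 := unit.
Applying the MGU to either side gives h(unit,7,unit).

h(unit,7,unit)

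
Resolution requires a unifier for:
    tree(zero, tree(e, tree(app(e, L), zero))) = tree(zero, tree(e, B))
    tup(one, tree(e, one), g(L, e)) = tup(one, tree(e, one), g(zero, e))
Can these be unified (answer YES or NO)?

YES

Decompose tree/2: zero = zero,  tree(e, tree(app(e, L), zero)) = tree(e, B).
Delete trivial equation zero = zero.
Decompose tree/2: e = e,  tree(app(e, L), zero) = B.
Delete trivial equation e = e.
Bind B := tree(app(e, L), zero); no other remaining equation mentions B.
Decompose tup/3: one = one,  tree(e, one) = tree(e, one),  g(L, e) = g(zero, e).
Delete trivial equation one = one.
Delete trivial equation tree(e, one) = tree(e, one).
Decompose g/2: L = zero,  e = e.
Bind L := zero; no other remaining equation mentions L. Substituting into the earlier binding gives B := tree(app(e, zero), zero).
Delete trivial equation e = e.
No equations remain and no clash or occurs-check failure arose, so a unifier exists.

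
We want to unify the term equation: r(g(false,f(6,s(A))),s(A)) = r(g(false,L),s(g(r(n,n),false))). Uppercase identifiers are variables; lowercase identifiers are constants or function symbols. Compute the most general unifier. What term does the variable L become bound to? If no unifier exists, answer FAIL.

f(6,s(g(r(n,n),false)))

Decompose r/2: g(false,f(6,s(A))) = g(false,L),  s(A) = s(g(r(n,n),false)).
Decompose g/2: false = false,  f(6,s(A)) = L.
Delete trivial equation false = false.
Bind L := f(6,s(A)); no other remaining equation mentions L.
Decompose s/1: A = g(r(n,n),false).
Bind A := g(r(n,n),false). Substituting into the earlier binding gives L := f(6,s(g(r(n,n),false))).
MGU = { L ↦ f(6,s(g(r(n,n),false))), A ↦ g(r(n,n),false) }, so L ↦ f(6,s(g(r(n,n),false))).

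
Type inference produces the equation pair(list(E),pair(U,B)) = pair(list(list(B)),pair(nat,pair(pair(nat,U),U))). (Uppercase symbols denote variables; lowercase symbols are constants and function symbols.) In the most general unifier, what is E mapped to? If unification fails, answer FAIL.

Decompose pair/2: list(E) = list(list(B)),  pair(U,B) = pair(nat,pair(pair(nat,U),U)).
Decompose list/1: E = list(B).
Bind E := list(B); no other remaining equation mentions E.
Decompose pair/2: U = nat,  B = pair(pair(nat,U),U).
Bind U := nat; substituting into the remaining equation gives: B = pair(pair(nat,nat),nat).
Bind B := pair(pair(nat,nat),nat). Substituting into the earlier binding gives E := list(pair(pair(nat,nat),nat)).
MGU = { E := list(pair(pair(nat,nat),nat)), U := nat, B := pair(pair(nat,nat),nat) }, so E := list(pair(pair(nat,nat),nat)).

list(pair(pair(nat,nat),nat))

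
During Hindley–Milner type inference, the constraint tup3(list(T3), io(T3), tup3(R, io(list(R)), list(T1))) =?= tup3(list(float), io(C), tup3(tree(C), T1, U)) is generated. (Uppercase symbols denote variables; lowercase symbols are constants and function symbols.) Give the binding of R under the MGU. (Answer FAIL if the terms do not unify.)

Decompose tup3/3: list(T3) =?= list(float),  io(T3) =?= io(C),  tup3(R, io(list(R)), list(T1)) =?= tup3(tree(C), T1, U).
Decompose list/1: T3 =?= float.
Bind T3 := float; substituting into the one remaining equation that mentions T3 gives: io(float) =?= io(C).
Decompose io/1: float =?= C.
Bind C := float; substituting into the remaining equation gives: tup3(R, io(list(R)), list(T1)) =?= tup3(tree(float), T1, U).
Decompose tup3/3: R =?= tree(float),  io(list(R)) =?= T1,  list(T1) =?= U.
Bind R := tree(float); substituting into the one remaining equation that mentions R gives: io(list(tree(float))) =?= T1.
Bind T1 := io(list(tree(float))); substituting into the remaining equation gives: list(io(list(tree(float)))) =?= U.
Bind U := list(io(list(tree(float)))).
MGU = { T3 ↦ float, C ↦ float, R ↦ tree(float), T1 ↦ io(list(tree(float))), U ↦ list(io(list(tree(float)))) }, so R ↦ tree(float).

tree(float)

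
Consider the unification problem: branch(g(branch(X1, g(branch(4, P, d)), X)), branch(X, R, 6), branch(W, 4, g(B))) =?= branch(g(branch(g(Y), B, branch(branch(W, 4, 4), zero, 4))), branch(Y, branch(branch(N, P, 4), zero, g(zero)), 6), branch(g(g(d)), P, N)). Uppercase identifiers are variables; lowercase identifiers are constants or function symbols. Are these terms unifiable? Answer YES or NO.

YES

Decompose branch/3: g(branch(X1, g(branch(4, P, d)), X)) =?= g(branch(g(Y), B, branch(branch(W, 4, 4), zero, 4))),  branch(X, R, 6) =?= branch(Y, branch(branch(N, P, 4), zero, g(zero)), 6),  branch(W, 4, g(B)) =?= branch(g(g(d)), P, N).
Decompose g/1: branch(X1, g(branch(4, P, d)), X) =?= branch(g(Y), B, branch(branch(W, 4, 4), zero, 4)).
Decompose branch/3: X1 =?= g(Y),  g(branch(4, P, d)) =?= B,  X =?= branch(branch(W, 4, 4), zero, 4).
Bind X1 := g(Y); no other remaining equation mentions X1.
Bind B := g(branch(4, P, d)); substituting into the one remaining equation that mentions B gives: branch(W, 4, g(g(branch(4, P, d)))) =?= branch(g(g(d)), P, N).
Bind X := branch(branch(W, 4, 4), zero, 4); substituting into the one remaining equation that mentions X gives: branch(branch(branch(W, 4, 4), zero, 4), R, 6) =?= branch(Y, branch(branch(N, P, 4), zero, g(zero)), 6).
Decompose branch/3: branch(branch(W, 4, 4), zero, 4) =?= Y,  R =?= branch(branch(N, P, 4), zero, g(zero)),  6 =?= 6.
Bind Y := branch(branch(W, 4, 4), zero, 4); no other remaining equation mentions Y. Substituting into the earlier binding gives X1 := g(branch(branch(W, 4, 4), zero, 4)).
Bind R := branch(branch(N, P, 4), zero, g(zero)); no other remaining equation mentions R.
Delete trivial equation 6 =?= 6.
Decompose branch/3: W =?= g(g(d)),  4 =?= P,  g(g(branch(4, P, d))) =?= N.
Bind W := g(g(d)); no other remaining equation mentions W. Substituting into the earlier bindings gives X1 := g(branch(branch(g(g(d)), 4, 4), zero, 4)), X := branch(branch(g(g(d)), 4, 4), zero, 4), Y := branch(branch(g(g(d)), 4, 4), zero, 4).
Bind P := 4; substituting into the remaining equation gives: g(g(branch(4, 4, d))) =?= N. Substituting into the earlier bindings gives B := g(branch(4, 4, d)), R := branch(branch(N, 4, 4), zero, g(zero)).
Bind N := g(g(branch(4, 4, d))). Substituting into the earlier binding gives R := branch(branch(g(g(branch(4, 4, d))), 4, 4), zero, g(zero)).
No equations remain and no clash or occurs-check failure arose, so a unifier exists.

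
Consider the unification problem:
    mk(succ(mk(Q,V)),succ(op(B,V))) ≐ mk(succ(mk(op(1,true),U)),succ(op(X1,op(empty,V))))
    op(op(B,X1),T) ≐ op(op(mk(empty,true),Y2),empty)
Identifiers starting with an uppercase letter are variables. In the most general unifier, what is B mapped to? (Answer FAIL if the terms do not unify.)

FAIL

Decompose mk/2: succ(mk(Q,V)) ≐ succ(mk(op(1,true),U)),  succ(op(B,V)) ≐ succ(op(X1,op(empty,V))).
Decompose succ/1: mk(Q,V) ≐ mk(op(1,true),U).
Decompose mk/2: Q ≐ op(1,true),  V ≐ U.
Bind Q := op(1,true); no other remaining equation mentions Q.
Bind V := U; substituting into the one remaining equation that mentions V gives: succ(op(B,U)) ≐ succ(op(X1,op(empty,U))).
Decompose succ/1: op(B,U) ≐ op(X1,op(empty,U)).
Decompose op/2: B ≐ X1,  U ≐ op(empty,U).
Bind B := X1; substituting into the one remaining equation that mentions B gives: op(op(X1,X1),T) ≐ op(op(mk(empty,true),Y2),empty).
Occurs check fails: U occurs in op(empty,U); the equation U ≐ op(empty,U) has no finite solution.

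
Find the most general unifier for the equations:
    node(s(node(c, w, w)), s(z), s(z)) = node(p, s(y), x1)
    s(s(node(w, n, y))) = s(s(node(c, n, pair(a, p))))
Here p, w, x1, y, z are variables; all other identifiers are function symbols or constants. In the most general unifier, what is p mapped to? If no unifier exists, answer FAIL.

s(node(c, c, c))

Decompose node/3: s(node(c, w, w)) = p,  s(z) = s(y),  s(z) = x1.
Bind p := s(node(c, w, w)); substituting into the one remaining equation that mentions p gives: s(s(node(w, n, y))) = s(s(node(c, n, pair(a, s(node(c, w, w)))))).
Decompose s/1: z = y.
Bind z := y; substituting into the one remaining equation that mentions z gives: s(y) = x1.
Bind x1 := s(y); no other remaining equation mentions x1.
Decompose s/1: s(node(w, n, y)) = s(node(c, n, pair(a, s(node(c, w, w))))).
Decompose s/1: node(w, n, y) = node(c, n, pair(a, s(node(c, w, w)))).
Decompose node/3: w = c,  n = n,  y = pair(a, s(node(c, w, w))).
Bind w := c; substituting into the one remaining equation that mentions w gives: y = pair(a, s(node(c, c, c))). Substituting into the earlier binding gives p := s(node(c, c, c)).
Delete trivial equation n = n.
Bind y := pair(a, s(node(c, c, c))). Substituting into the earlier bindings gives z := pair(a, s(node(c, c, c))), x1 := s(pair(a, s(node(c, c, c)))).
MGU = { p := s(node(c, c, c)), z := pair(a, s(node(c, c, c))), x1 := s(pair(a, s(node(c, c, c)))), w := c, y := pair(a, s(node(c, c, c))) }, so p := s(node(c, c, c)).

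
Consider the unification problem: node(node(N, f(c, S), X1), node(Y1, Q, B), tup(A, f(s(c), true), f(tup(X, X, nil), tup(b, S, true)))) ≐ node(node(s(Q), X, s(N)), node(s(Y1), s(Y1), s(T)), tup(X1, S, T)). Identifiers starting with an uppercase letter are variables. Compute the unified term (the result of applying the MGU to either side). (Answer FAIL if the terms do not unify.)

FAIL

Decompose node/3: node(N, f(c, S), X1) ≐ node(s(Q), X, s(N)),  node(Y1, Q, B) ≐ node(s(Y1), s(Y1), s(T)),  tup(A, f(s(c), true), f(tup(X, X, nil), tup(b, S, true))) ≐ tup(X1, S, T).
Decompose node/3: N ≐ s(Q),  f(c, S) ≐ X,  X1 ≐ s(N).
Bind N := s(Q); substituting into the one remaining equation that mentions N gives: X1 ≐ s(s(Q)).
Bind X := f(c, S); substituting into the one remaining equation that mentions X gives: tup(A, f(s(c), true), f(tup(f(c, S), f(c, S), nil), tup(b, S, true))) ≐ tup(X1, S, T).
Bind X1 := s(s(Q)); substituting into the one remaining equation that mentions X1 gives: tup(A, f(s(c), true), f(tup(f(c, S), f(c, S), nil), tup(b, S, true))) ≐ tup(s(s(Q)), S, T).
Decompose node/3: Y1 ≐ s(Y1),  Q ≐ s(Y1),  B ≐ s(T).
Occurs check fails: Y1 occurs in s(Y1); the equation Y1 ≐ s(Y1) has no finite solution.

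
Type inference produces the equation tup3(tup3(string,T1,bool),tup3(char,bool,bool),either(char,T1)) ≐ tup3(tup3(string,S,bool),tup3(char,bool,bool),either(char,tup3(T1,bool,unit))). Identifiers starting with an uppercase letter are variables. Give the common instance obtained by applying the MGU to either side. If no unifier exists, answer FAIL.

FAIL

Decompose tup3/3: tup3(string,T1,bool) ≐ tup3(string,S,bool),  tup3(char,bool,bool) ≐ tup3(char,bool,bool),  either(char,T1) ≐ either(char,tup3(T1,bool,unit)).
Decompose tup3/3: string ≐ string,  T1 ≐ S,  bool ≐ bool.
Delete trivial equation string ≐ string.
Bind T1 := S; substituting into the one remaining equation that mentions T1 gives: either(char,S) ≐ either(char,tup3(S,bool,unit)).
Delete trivial equation bool ≐ bool.
Delete trivial equation tup3(char,bool,bool) ≐ tup3(char,bool,bool).
Decompose either/2: char ≐ char,  S ≐ tup3(S,bool,unit).
Delete trivial equation char ≐ char.
Occurs check fails: S occurs in tup3(S,bool,unit); the equation S ≐ tup3(S,bool,unit) has no finite solution.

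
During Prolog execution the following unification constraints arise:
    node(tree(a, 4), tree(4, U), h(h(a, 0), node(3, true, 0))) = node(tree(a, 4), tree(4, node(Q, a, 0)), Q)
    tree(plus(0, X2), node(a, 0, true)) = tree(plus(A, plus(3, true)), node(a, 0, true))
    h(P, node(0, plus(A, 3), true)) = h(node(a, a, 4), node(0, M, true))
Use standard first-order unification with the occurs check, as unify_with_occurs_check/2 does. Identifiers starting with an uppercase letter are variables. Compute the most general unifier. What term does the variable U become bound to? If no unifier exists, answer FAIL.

node(h(h(a, 0), node(3, true, 0)), a, 0)

Decompose node/3: tree(a, 4) = tree(a, 4),  tree(4, U) = tree(4, node(Q, a, 0)),  h(h(a, 0), node(3, true, 0)) = Q.
Delete trivial equation tree(a, 4) = tree(a, 4).
Decompose tree/2: 4 = 4,  U = node(Q, a, 0).
Delete trivial equation 4 = 4.
Bind U := node(Q, a, 0); no other remaining equation mentions U.
Bind Q := h(h(a, 0), node(3, true, 0)); no other remaining equation mentions Q. Substituting into the earlier binding gives U := node(h(h(a, 0), node(3, true, 0)), a, 0).
Decompose tree/2: plus(0, X2) = plus(A, plus(3, true)),  node(a, 0, true) = node(a, 0, true).
Decompose plus/2: 0 = A,  X2 = plus(3, true).
Bind A := 0; substituting into the one remaining equation that mentions A gives: h(P, node(0, plus(0, 3), true)) = h(node(a, a, 4), node(0, M, true)).
Bind X2 := plus(3, true); no other remaining equation mentions X2.
Delete trivial equation node(a, 0, true) = node(a, 0, true).
Decompose h/2: P = node(a, a, 4),  node(0, plus(0, 3), true) = node(0, M, true).
Bind P := node(a, a, 4); no other remaining equation mentions P.
Decompose node/3: 0 = 0,  plus(0, 3) = M,  true = true.
Delete trivial equation 0 = 0.
Bind M := plus(0, 3); no other remaining equation mentions M.
Delete trivial equation true = true.
MGU = { U ↦ node(h(h(a, 0), node(3, true, 0)), a, 0), Q ↦ h(h(a, 0), node(3, true, 0)), A ↦ 0, X2 ↦ plus(3, true), P ↦ node(a, a, 4), M ↦ plus(0, 3) }, so U ↦ node(h(h(a, 0), node(3, true, 0)), a, 0).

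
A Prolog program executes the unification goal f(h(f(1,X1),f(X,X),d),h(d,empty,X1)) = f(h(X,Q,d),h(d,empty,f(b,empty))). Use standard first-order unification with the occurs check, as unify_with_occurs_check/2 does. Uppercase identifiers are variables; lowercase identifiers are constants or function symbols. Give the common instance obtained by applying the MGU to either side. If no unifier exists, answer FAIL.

f(h(f(1,f(b,empty)),f(f(1,f(b,empty)),f(1,f(b,empty))),d),h(d,empty,f(b,empty)))

Decompose f/2: h(f(1,X1),f(X,X),d) = h(X,Q,d),  h(d,empty,X1) = h(d,empty,f(b,empty)).
Decompose h/3: f(1,X1) = X,  f(X,X) = Q,  d = d.
Bind X := f(1,X1); substituting into the one remaining equation that mentions X gives: f(f(1,X1),f(1,X1)) = Q.
Bind Q := f(f(1,X1),f(1,X1)); no other remaining equation mentions Q.
Delete trivial equation d = d.
Decompose h/3: d = d,  empty = empty,  X1 = f(b,empty).
Delete trivial equation d = d.
Delete trivial equation empty = empty.
Bind X1 := f(b,empty). Substituting into the earlier bindings gives X := f(1,f(b,empty)), Q := f(f(1,f(b,empty)),f(1,f(b,empty))).
Applying the MGU to either side gives f(h(f(1,f(b,empty)),f(f(1,f(b,empty)),f(1,f(b,empty))),d),h(d,empty,f(b,empty))).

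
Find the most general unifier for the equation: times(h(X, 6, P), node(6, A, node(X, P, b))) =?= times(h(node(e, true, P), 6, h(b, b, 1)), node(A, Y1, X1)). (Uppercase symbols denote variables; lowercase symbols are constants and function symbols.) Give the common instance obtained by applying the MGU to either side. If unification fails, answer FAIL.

Decompose times/2: h(X, 6, P) =?= h(node(e, true, P), 6, h(b, b, 1)),  node(6, A, node(X, P, b)) =?= node(A, Y1, X1).
Decompose h/3: X =?= node(e, true, P),  6 =?= 6,  P =?= h(b, b, 1).
Bind X := node(e, true, P); substituting into the one remaining equation that mentions X gives: node(6, A, node(node(e, true, P), P, b)) =?= node(A, Y1, X1).
Delete trivial equation 6 =?= 6.
Bind P := h(b, b, 1); substituting into the remaining equation gives: node(6, A, node(node(e, true, h(b, b, 1)), h(b, b, 1), b)) =?= node(A, Y1, X1). Substituting into the earlier binding gives X := node(e, true, h(b, b, 1)).
Decompose node/3: 6 =?= A,  A =?= Y1,  node(node(e, true, h(b, b, 1)), h(b, b, 1), b) =?= X1.
Bind A := 6; substituting into the one remaining equation that mentions A gives: 6 =?= Y1.
Bind Y1 := 6; no other remaining equation mentions Y1.
Bind X1 := node(node(e, true, h(b, b, 1)), h(b, b, 1), b).
Applying the MGU to either side gives times(h(node(e, true, h(b, b, 1)), 6, h(b, b, 1)), node(6, 6, node(node(e, true, h(b, b, 1)), h(b, b, 1), b))).

times(h(node(e, true, h(b, b, 1)), 6, h(b, b, 1)), node(6, 6, node(node(e, true, h(b, b, 1)), h(b, b, 1), b)))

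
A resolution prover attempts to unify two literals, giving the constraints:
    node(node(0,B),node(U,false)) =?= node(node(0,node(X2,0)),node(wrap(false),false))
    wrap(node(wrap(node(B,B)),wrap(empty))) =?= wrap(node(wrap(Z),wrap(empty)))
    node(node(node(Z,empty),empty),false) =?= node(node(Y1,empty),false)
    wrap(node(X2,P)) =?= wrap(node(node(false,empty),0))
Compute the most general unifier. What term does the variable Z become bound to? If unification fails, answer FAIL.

node(node(node(false,empty),0),node(node(false,empty),0))

Decompose node/2: node(0,B) =?= node(0,node(X2,0)),  node(U,false) =?= node(wrap(false),false).
Decompose node/2: 0 =?= 0,  B =?= node(X2,0).
Delete trivial equation 0 =?= 0.
Bind B := node(X2,0); substituting into the one remaining equation that mentions B gives: wrap(node(wrap(node(node(X2,0),node(X2,0))),wrap(empty))) =?= wrap(node(wrap(Z),wrap(empty))).
Decompose node/2: U =?= wrap(false),  false =?= false.
Bind U := wrap(false); no other remaining equation mentions U.
Delete trivial equation false =?= false.
Decompose wrap/1: node(wrap(node(node(X2,0),node(X2,0))),wrap(empty)) =?= node(wrap(Z),wrap(empty)).
Decompose node/2: wrap(node(node(X2,0),node(X2,0))) =?= wrap(Z),  wrap(empty) =?= wrap(empty).
Decompose wrap/1: node(node(X2,0),node(X2,0)) =?= Z.
Bind Z := node(node(X2,0),node(X2,0)); substituting into the one remaining equation that mentions Z gives: node(node(node(node(node(X2,0),node(X2,0)),empty),empty),false) =?= node(node(Y1,empty),false).
Delete trivial equation wrap(empty) =?= wrap(empty).
Decompose node/2: node(node(node(node(X2,0),node(X2,0)),empty),empty) =?= node(Y1,empty),  false =?= false.
Decompose node/2: node(node(node(X2,0),node(X2,0)),empty) =?= Y1,  empty =?= empty.
Bind Y1 := node(node(node(X2,0),node(X2,0)),empty); no other remaining equation mentions Y1.
Delete trivial equation empty =?= empty.
Delete trivial equation false =?= false.
Decompose wrap/1: node(X2,P) =?= node(node(false,empty),0).
Decompose node/2: X2 =?= node(false,empty),  P =?= 0.
Bind X2 := node(false,empty); no other remaining equation mentions X2. Substituting into the earlier bindings gives B := node(node(false,empty),0), Z := node(node(node(false,empty),0),node(node(false,empty),0)), Y1 := node(node(node(node(false,empty),0),node(node(false,empty),0)),empty).
Bind P := 0.
MGU = { B -> node(node(false,empty),0), U -> wrap(false), Z -> node(node(node(false,empty),0),node(node(false,empty),0)), Y1 -> node(node(node(node(false,empty),0),node(node(false,empty),0)),empty), X2 -> node(false,empty), P -> 0 }, so Z -> node(node(node(false,empty),0),node(node(false,empty),0)).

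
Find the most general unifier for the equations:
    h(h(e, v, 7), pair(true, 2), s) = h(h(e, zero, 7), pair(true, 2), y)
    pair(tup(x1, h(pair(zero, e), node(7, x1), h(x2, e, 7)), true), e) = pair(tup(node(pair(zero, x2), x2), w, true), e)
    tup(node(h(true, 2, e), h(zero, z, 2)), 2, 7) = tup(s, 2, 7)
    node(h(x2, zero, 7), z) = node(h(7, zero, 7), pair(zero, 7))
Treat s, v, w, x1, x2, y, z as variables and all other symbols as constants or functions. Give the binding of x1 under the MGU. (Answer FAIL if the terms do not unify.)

node(pair(zero, 7), 7)

Decompose h/3: h(e, v, 7) = h(e, zero, 7),  pair(true, 2) = pair(true, 2),  s = y.
Decompose h/3: e = e,  v = zero,  7 = 7.
Delete trivial equation e = e.
Bind v := zero; no other remaining equation mentions v.
Delete trivial equation 7 = 7.
Delete trivial equation pair(true, 2) = pair(true, 2).
Bind s := y; substituting into the one remaining equation that mentions s gives: tup(node(h(true, 2, e), h(zero, z, 2)), 2, 7) = tup(y, 2, 7).
Decompose pair/2: tup(x1, h(pair(zero, e), node(7, x1), h(x2, e, 7)), true) = tup(node(pair(zero, x2), x2), w, true),  e = e.
Decompose tup/3: x1 = node(pair(zero, x2), x2),  h(pair(zero, e), node(7, x1), h(x2, e, 7)) = w,  true = true.
Bind x1 := node(pair(zero, x2), x2); substituting into the one remaining equation that mentions x1 gives: h(pair(zero, e), node(7, node(pair(zero, x2), x2)), h(x2, e, 7)) = w.
Bind w := h(pair(zero, e), node(7, node(pair(zero, x2), x2)), h(x2, e, 7)); no other remaining equation mentions w.
Delete trivial equation true = true.
Delete trivial equation e = e.
Decompose tup/3: node(h(true, 2, e), h(zero, z, 2)) = y,  2 = 2,  7 = 7.
Bind y := node(h(true, 2, e), h(zero, z, 2)); no other remaining equation mentions y. Substituting into the earlier binding gives s := node(h(true, 2, e), h(zero, z, 2)).
Delete trivial equation 2 = 2.
Delete trivial equation 7 = 7.
Decompose node/2: h(x2, zero, 7) = h(7, zero, 7),  z = pair(zero, 7).
Decompose h/3: x2 = 7,  zero = zero,  7 = 7.
Bind x2 := 7; no other remaining equation mentions x2. Substituting into the earlier bindings gives x1 := node(pair(zero, 7), 7), w := h(pair(zero, e), node(7, node(pair(zero, 7), 7)), h(7, e, 7)).
Delete trivial equation zero = zero.
Delete trivial equation 7 = 7.
Bind z := pair(zero, 7). Substituting into the earlier bindings gives s := node(h(true, 2, e), h(zero, pair(zero, 7), 2)), y := node(h(true, 2, e), h(zero, pair(zero, 7), 2)).
MGU = { v -> zero, s -> node(h(true, 2, e), h(zero, pair(zero, 7), 2)), x1 -> node(pair(zero, 7), 7), w -> h(pair(zero, e), node(7, node(pair(zero, 7), 7)), h(7, e, 7)), y -> node(h(true, 2, e), h(zero, pair(zero, 7), 2)), x2 -> 7, z -> pair(zero, 7) }, so x1 -> node(pair(zero, 7), 7).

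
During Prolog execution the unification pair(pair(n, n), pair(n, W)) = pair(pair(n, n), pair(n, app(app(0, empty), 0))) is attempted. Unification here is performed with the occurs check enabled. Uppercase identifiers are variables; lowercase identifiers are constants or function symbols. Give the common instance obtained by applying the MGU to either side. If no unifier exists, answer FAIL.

Decompose pair/2: pair(n, n) = pair(n, n),  pair(n, W) = pair(n, app(app(0, empty), 0)).
Delete trivial equation pair(n, n) = pair(n, n).
Decompose pair/2: n = n,  W = app(app(0, empty), 0).
Delete trivial equation n = n.
Bind W := app(app(0, empty), 0).
Applying the MGU to either side gives pair(pair(n, n), pair(n, app(app(0, empty), 0))).

pair(pair(n, n), pair(n, app(app(0, empty), 0)))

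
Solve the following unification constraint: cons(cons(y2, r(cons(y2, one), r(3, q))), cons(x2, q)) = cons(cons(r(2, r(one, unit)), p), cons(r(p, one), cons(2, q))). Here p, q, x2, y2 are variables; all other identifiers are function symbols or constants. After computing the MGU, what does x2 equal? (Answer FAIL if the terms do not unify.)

Decompose cons/2: cons(y2, r(cons(y2, one), r(3, q))) = cons(r(2, r(one, unit)), p),  cons(x2, q) = cons(r(p, one), cons(2, q)).
Decompose cons/2: y2 = r(2, r(one, unit)),  r(cons(y2, one), r(3, q)) = p.
Bind y2 := r(2, r(one, unit)); substituting into the one remaining equation that mentions y2 gives: r(cons(r(2, r(one, unit)), one), r(3, q)) = p.
Bind p := r(cons(r(2, r(one, unit)), one), r(3, q)); substituting into the remaining equation gives: cons(x2, q) = cons(r(r(cons(r(2, r(one, unit)), one), r(3, q)), one), cons(2, q)).
Decompose cons/2: x2 = r(r(cons(r(2, r(one, unit)), one), r(3, q)), one),  q = cons(2, q).
Bind x2 := r(r(cons(r(2, r(one, unit)), one), r(3, q)), one); no other remaining equation mentions x2.
Occurs check fails: q occurs in cons(2, q); the equation q = cons(2, q) has no finite solution.

FAIL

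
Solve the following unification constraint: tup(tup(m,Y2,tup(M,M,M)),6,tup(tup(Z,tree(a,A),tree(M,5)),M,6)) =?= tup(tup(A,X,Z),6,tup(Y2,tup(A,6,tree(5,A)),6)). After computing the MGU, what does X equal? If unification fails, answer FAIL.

tup(tup(tup(m,6,tree(5,m)),tup(m,6,tree(5,m)),tup(m,6,tree(5,m))),tree(a,m),tree(tup(m,6,tree(5,m)),5))

Decompose tup/3: tup(m,Y2,tup(M,M,M)) =?= tup(A,X,Z),  6 =?= 6,  tup(tup(Z,tree(a,A),tree(M,5)),M,6) =?= tup(Y2,tup(A,6,tree(5,A)),6).
Decompose tup/3: m =?= A,  Y2 =?= X,  tup(M,M,M) =?= Z.
Bind A := m; substituting into the one remaining equation that mentions A gives: tup(tup(Z,tree(a,m),tree(M,5)),M,6) =?= tup(Y2,tup(m,6,tree(5,m)),6).
Bind Y2 := X; substituting into the one remaining equation that mentions Y2 gives: tup(tup(Z,tree(a,m),tree(M,5)),M,6) =?= tup(X,tup(m,6,tree(5,m)),6).
Bind Z := tup(M,M,M); substituting into the one remaining equation that mentions Z gives: tup(tup(tup(M,M,M),tree(a,m),tree(M,5)),M,6) =?= tup(X,tup(m,6,tree(5,m)),6).
Delete trivial equation 6 =?= 6.
Decompose tup/3: tup(tup(M,M,M),tree(a,m),tree(M,5)) =?= X,  M =?= tup(m,6,tree(5,m)),  6 =?= 6.
Bind X := tup(tup(M,M,M),tree(a,m),tree(M,5)); no other remaining equation mentions X. Substituting into the earlier binding gives Y2 := tup(tup(M,M,M),tree(a,m),tree(M,5)).
Bind M := tup(m,6,tree(5,m)); no other remaining equation mentions M. Substituting into the earlier bindings gives Y2 := tup(tup(tup(m,6,tree(5,m)),tup(m,6,tree(5,m)),tup(m,6,tree(5,m))),tree(a,m),tree(tup(m,6,tree(5,m)),5)), Z := tup(tup(m,6,tree(5,m)),tup(m,6,tree(5,m)),tup(m,6,tree(5,m))), X := tup(tup(tup(m,6,tree(5,m)),tup(m,6,tree(5,m)),tup(m,6,tree(5,m))),tree(a,m),tree(tup(m,6,tree(5,m)),5)).
Delete trivial equation 6 =?= 6.
MGU = { A := m, Y2 := tup(tup(tup(m,6,tree(5,m)),tup(m,6,tree(5,m)),tup(m,6,tree(5,m))),tree(a,m),tree(tup(m,6,tree(5,m)),5)), Z := tup(tup(m,6,tree(5,m)),tup(m,6,tree(5,m)),tup(m,6,tree(5,m))), X := tup(tup(tup(m,6,tree(5,m)),tup(m,6,tree(5,m)),tup(m,6,tree(5,m))),tree(a,m),tree(tup(m,6,tree(5,m)),5)), M := tup(m,6,tree(5,m)) }, so X := tup(tup(tup(m,6,tree(5,m)),tup(m,6,tree(5,m)),tup(m,6,tree(5,m))),tree(a,m),tree(tup(m,6,tree(5,m)),5)).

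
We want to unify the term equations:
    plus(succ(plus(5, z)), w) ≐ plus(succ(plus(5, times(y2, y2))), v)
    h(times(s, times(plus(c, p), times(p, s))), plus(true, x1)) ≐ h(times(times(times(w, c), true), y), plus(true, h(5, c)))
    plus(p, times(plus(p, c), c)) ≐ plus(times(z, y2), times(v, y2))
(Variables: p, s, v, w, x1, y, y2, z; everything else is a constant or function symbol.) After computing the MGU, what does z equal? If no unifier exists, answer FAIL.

Decompose plus/2: succ(plus(5, z)) ≐ succ(plus(5, times(y2, y2))),  w ≐ v.
Decompose succ/1: plus(5, z) ≐ plus(5, times(y2, y2)).
Decompose plus/2: 5 ≐ 5,  z ≐ times(y2, y2).
Delete trivial equation 5 ≐ 5.
Bind z := times(y2, y2); substituting into the one remaining equation that mentions z gives: plus(p, times(plus(p, c), c)) ≐ plus(times(times(y2, y2), y2), times(v, y2)).
Bind w := v; substituting into the one remaining equation that mentions w gives: h(times(s, times(plus(c, p), times(p, s))), plus(true, x1)) ≐ h(times(times(times(v, c), true), y), plus(true, h(5, c))).
Decompose h/2: times(s, times(plus(c, p), times(p, s))) ≐ times(times(times(v, c), true), y),  plus(true, x1) ≐ plus(true, h(5, c)).
Decompose times/2: s ≐ times(times(v, c), true),  times(plus(c, p), times(p, s)) ≐ y.
Bind s := times(times(v, c), true); substituting into the one remaining equation that mentions s gives: times(plus(c, p), times(p, times(times(v, c), true))) ≐ y.
Bind y := times(plus(c, p), times(p, times(times(v, c), true))); no other remaining equation mentions y.
Decompose plus/2: true ≐ true,  x1 ≐ h(5, c).
Delete trivial equation true ≐ true.
Bind x1 := h(5, c); no other remaining equation mentions x1.
Decompose plus/2: p ≐ times(times(y2, y2), y2),  times(plus(p, c), c) ≐ times(v, y2).
Bind p := times(times(y2, y2), y2); substituting into the remaining equation gives: times(plus(times(times(y2, y2), y2), c), c) ≐ times(v, y2). Substituting into the earlier binding gives y := times(plus(c, times(times(y2, y2), y2)), times(times(times(y2, y2), y2), times(times(v, c), true))).
Decompose times/2: plus(times(times(y2, y2), y2), c) ≐ v,  c ≐ y2.
Bind v := plus(times(times(y2, y2), y2), c); no other remaining equation mentions v. Substituting into the earlier bindings gives w := plus(times(times(y2, y2), y2), c), s := times(times(plus(times(times(y2, y2), y2), c), c), true), y := times(plus(c, times(times(y2, y2), y2)), times(times(times(y2, y2), y2), times(times(plus(times(times(y2, y2), y2), c), c), true))).
Bind y2 := c. Substituting into the earlier bindings gives z := times(c, c), w := plus(times(times(c, c), c), c), s := times(times(plus(times(times(c, c), c), c), c), true), y := times(plus(c, times(times(c, c), c)), times(times(times(c, c), c), times(times(plus(times(times(c, c), c), c), c), true))), p := times(times(c, c), c), v := plus(times(times(c, c), c), c).
MGU = { z := times(c, c), w := plus(times(times(c, c), c), c), s := times(times(plus(times(times(c, c), c), c), c), true), y := times(plus(c, times(times(c, c), c)), times(times(times(c, c), c), times(times(plus(times(times(c, c), c), c), c), true))), x1 := h(5, c), p := times(times(c, c), c), v := plus(times(times(c, c), c), c), y2 := c }, so z := times(c, c).

times(c, c)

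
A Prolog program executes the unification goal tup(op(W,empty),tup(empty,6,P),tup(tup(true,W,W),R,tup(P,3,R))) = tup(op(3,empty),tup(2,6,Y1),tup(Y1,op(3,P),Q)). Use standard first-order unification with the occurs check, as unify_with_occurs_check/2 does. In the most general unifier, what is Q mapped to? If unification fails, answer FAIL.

FAIL

Decompose tup/3: op(W,empty) = op(3,empty),  tup(empty,6,P) = tup(2,6,Y1),  tup(tup(true,W,W),R,tup(P,3,R)) = tup(Y1,op(3,P),Q).
Decompose op/2: W = 3,  empty = empty.
Bind W := 3; substituting into the one remaining equation that mentions W gives: tup(tup(true,3,3),R,tup(P,3,R)) = tup(Y1,op(3,P),Q).
Delete trivial equation empty = empty.
Decompose tup/3: empty = 2,  6 = 6,  P = Y1.
Clash: constants empty and 2 differ; no unifier exists.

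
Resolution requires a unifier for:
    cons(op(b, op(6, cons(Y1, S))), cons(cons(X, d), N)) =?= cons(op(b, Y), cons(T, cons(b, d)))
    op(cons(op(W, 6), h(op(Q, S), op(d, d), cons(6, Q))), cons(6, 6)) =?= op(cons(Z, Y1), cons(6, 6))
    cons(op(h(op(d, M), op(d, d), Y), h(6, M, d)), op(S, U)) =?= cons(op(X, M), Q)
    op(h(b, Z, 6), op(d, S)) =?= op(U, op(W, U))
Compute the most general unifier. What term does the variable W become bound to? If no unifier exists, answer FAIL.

FAIL

Decompose cons/2: op(b, op(6, cons(Y1, S))) =?= op(b, Y),  cons(cons(X, d), N) =?= cons(T, cons(b, d)).
Decompose op/2: b =?= b,  op(6, cons(Y1, S)) =?= Y.
Delete trivial equation b =?= b.
Bind Y := op(6, cons(Y1, S)); substituting into the one remaining equation that mentions Y gives: cons(op(h(op(d, M), op(d, d), op(6, cons(Y1, S))), h(6, M, d)), op(S, U)) =?= cons(op(X, M), Q).
Decompose cons/2: cons(X, d) =?= T,  N =?= cons(b, d).
Bind T := cons(X, d); no other remaining equation mentions T.
Bind N := cons(b, d); no other remaining equation mentions N.
Decompose op/2: cons(op(W, 6), h(op(Q, S), op(d, d), cons(6, Q))) =?= cons(Z, Y1),  cons(6, 6) =?= cons(6, 6).
Decompose cons/2: op(W, 6) =?= Z,  h(op(Q, S), op(d, d), cons(6, Q)) =?= Y1.
Bind Z := op(W, 6); substituting into the one remaining equation that mentions Z gives: op(h(b, op(W, 6), 6), op(d, S)) =?= op(U, op(W, U)).
Bind Y1 := h(op(Q, S), op(d, d), cons(6, Q)); substituting into the one remaining equation that mentions Y1 gives: cons(op(h(op(d, M), op(d, d), op(6, cons(h(op(Q, S), op(d, d), cons(6, Q)), S))), h(6, M, d)), op(S, U)) =?= cons(op(X, M), Q). Substituting into the earlier binding gives Y := op(6, cons(h(op(Q, S), op(d, d), cons(6, Q)), S)).
Delete trivial equation cons(6, 6) =?= cons(6, 6).
Decompose cons/2: op(h(op(d, M), op(d, d), op(6, cons(h(op(Q, S), op(d, d), cons(6, Q)), S))), h(6, M, d)) =?= op(X, M),  op(S, U) =?= Q.
Decompose op/2: h(op(d, M), op(d, d), op(6, cons(h(op(Q, S), op(d, d), cons(6, Q)), S))) =?= X,  h(6, M, d) =?= M.
Bind X := h(op(d, M), op(d, d), op(6, cons(h(op(Q, S), op(d, d), cons(6, Q)), S))); no other remaining equation mentions X. Substituting into the earlier binding gives T := cons(h(op(d, M), op(d, d), op(6, cons(h(op(Q, S), op(d, d), cons(6, Q)), S))), d).
Occurs check fails: M occurs in h(6, M, d); the equation M =?= h(6, M, d) has no finite solution.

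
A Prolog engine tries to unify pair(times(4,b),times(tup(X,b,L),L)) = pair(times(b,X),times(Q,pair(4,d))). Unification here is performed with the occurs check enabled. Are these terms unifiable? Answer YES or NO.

Decompose pair/2: times(4,b) = times(b,X),  times(tup(X,b,L),L) = times(Q,pair(4,d)).
Decompose times/2: 4 = b,  b = X.
Clash: constants 4 and b differ; no unifier exists.

NO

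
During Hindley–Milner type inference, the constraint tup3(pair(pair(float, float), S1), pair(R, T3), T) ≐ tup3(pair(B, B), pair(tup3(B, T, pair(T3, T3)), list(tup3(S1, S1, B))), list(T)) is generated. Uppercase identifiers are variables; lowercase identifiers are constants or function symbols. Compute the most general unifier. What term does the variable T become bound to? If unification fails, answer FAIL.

FAIL

Decompose tup3/3: pair(pair(float, float), S1) ≐ pair(B, B),  pair(R, T3) ≐ pair(tup3(B, T, pair(T3, T3)), list(tup3(S1, S1, B))),  T ≐ list(T).
Decompose pair/2: pair(float, float) ≐ B,  S1 ≐ B.
Bind B := pair(float, float); substituting into the 2 remaining equations that mention B gives: S1 ≐ pair(float, float),  pair(R, T3) ≐ pair(tup3(pair(float, float), T, pair(T3, T3)), list(tup3(S1, S1, pair(float, float)))).
Bind S1 := pair(float, float); substituting into the one remaining equation that mentions S1 gives: pair(R, T3) ≐ pair(tup3(pair(float, float), T, pair(T3, T3)), list(tup3(pair(float, float), pair(float, float), pair(float, float)))).
Decompose pair/2: R ≐ tup3(pair(float, float), T, pair(T3, T3)),  T3 ≐ list(tup3(pair(float, float), pair(float, float), pair(float, float))).
Bind R := tup3(pair(float, float), T, pair(T3, T3)); no other remaining equation mentions R.
Bind T3 := list(tup3(pair(float, float), pair(float, float), pair(float, float))); no other remaining equation mentions T3. Substituting into the earlier binding gives R := tup3(pair(float, float), T, pair(list(tup3(pair(float, float), pair(float, float), pair(float, float))), list(tup3(pair(float, float), pair(float, float), pair(float, float))))).
Occurs check fails: T occurs in list(T); the equation T ≐ list(T) has no finite solution.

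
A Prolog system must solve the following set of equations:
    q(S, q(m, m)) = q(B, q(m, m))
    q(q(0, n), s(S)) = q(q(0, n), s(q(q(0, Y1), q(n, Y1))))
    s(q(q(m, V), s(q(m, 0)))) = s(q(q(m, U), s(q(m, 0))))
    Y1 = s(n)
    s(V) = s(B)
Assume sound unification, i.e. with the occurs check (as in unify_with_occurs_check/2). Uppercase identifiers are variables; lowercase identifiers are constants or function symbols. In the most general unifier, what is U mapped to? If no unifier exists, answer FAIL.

Decompose q/2: S = B,  q(m, m) = q(m, m).
Bind S := B; substituting into the one remaining equation that mentions S gives: q(q(0, n), s(B)) = q(q(0, n), s(q(q(0, Y1), q(n, Y1)))).
Delete trivial equation q(m, m) = q(m, m).
Decompose q/2: q(0, n) = q(0, n),  s(B) = s(q(q(0, Y1), q(n, Y1))).
Delete trivial equation q(0, n) = q(0, n).
Decompose s/1: B = q(q(0, Y1), q(n, Y1)).
Bind B := q(q(0, Y1), q(n, Y1)); substituting into the one remaining equation that mentions B gives: s(V) = s(q(q(0, Y1), q(n, Y1))). Substituting into the earlier binding gives S := q(q(0, Y1), q(n, Y1)).
Decompose s/1: q(q(m, V), s(q(m, 0))) = q(q(m, U), s(q(m, 0))).
Decompose q/2: q(m, V) = q(m, U),  s(q(m, 0)) = s(q(m, 0)).
Decompose q/2: m = m,  V = U.
Delete trivial equation m = m.
Bind V := U; substituting into the one remaining equation that mentions V gives: s(U) = s(q(q(0, Y1), q(n, Y1))).
Delete trivial equation s(q(m, 0)) = s(q(m, 0)).
Bind Y1 := s(n); substituting into the remaining equation gives: s(U) = s(q(q(0, s(n)), q(n, s(n)))). Substituting into the earlier bindings gives S := q(q(0, s(n)), q(n, s(n))), B := q(q(0, s(n)), q(n, s(n))).
Decompose s/1: U = q(q(0, s(n)), q(n, s(n))).
Bind U := q(q(0, s(n)), q(n, s(n))). Substituting into the earlier binding gives V := q(q(0, s(n)), q(n, s(n))).
MGU = { S ↦ q(q(0, s(n)), q(n, s(n))), B ↦ q(q(0, s(n)), q(n, s(n))), V ↦ q(q(0, s(n)), q(n, s(n))), Y1 ↦ s(n), U ↦ q(q(0, s(n)), q(n, s(n))) }, so U ↦ q(q(0, s(n)), q(n, s(n))).

q(q(0, s(n)), q(n, s(n)))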